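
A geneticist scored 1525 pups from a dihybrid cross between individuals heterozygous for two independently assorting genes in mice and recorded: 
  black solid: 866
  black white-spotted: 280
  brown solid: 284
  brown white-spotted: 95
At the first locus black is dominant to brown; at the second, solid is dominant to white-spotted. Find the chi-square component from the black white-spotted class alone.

0.123

A dihybrid F₂ with independent assortment and complete dominance at both loci gives a 9:3:3:1 phenotypic ratio.
Under the 9:3:3:1 hypothesis (Σ ratio = 16, N = 1525):
  black solid: 1525 × 9/16 = 857.8125
  black white-spotted: 1525 × 3/16 = 285.9375
  brown solid: 1525 × 3/16 = 285.9375
  brown white-spotted: 1525 × 1/16 = 95.3125
Contribution of black white-spotted: (280 − 285.9375)² / 285.9375 = 0.1233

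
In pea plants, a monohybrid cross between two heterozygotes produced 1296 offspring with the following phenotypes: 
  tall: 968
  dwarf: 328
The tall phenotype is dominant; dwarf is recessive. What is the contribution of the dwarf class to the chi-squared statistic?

For a monohybrid cross between heterozygotes with complete dominance, the expected phenotypic ratio is 3:1.
Expected counts for N = 1296 under a 3:1 ratio (total parts = 4):
  tall: 1296 × 3/4 = 972
  dwarf: 1296 × 1/4 = 324
Contribution of dwarf: (328 − 324)² / 324 = 0.0494

0.049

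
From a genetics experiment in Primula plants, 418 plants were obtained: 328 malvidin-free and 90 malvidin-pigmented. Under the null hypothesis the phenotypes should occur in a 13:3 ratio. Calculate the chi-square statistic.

2.122

Total ratio parts = 16. Expected numbers out of 418:
  malvidin-free: 418 × 13/16 = 339.625
  malvidin-pigmented: 418 × 3/16 = 78.375
χ² = Σ (O − E)² / E
  malvidin-free: (328 − 339.625)² / 339.625 = 0.3979
  malvidin-pigmented: (90 − 78.375)² / 78.375 = 1.7243
χ² = 0.3979 + 1.7243 = 2.1222 ≈ 2.122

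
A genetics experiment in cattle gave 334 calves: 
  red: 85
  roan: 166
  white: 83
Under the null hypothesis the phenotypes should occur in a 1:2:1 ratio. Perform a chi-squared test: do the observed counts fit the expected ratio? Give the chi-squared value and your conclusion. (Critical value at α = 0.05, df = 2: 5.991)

0.036; consistent

The 1:2:1 ratio has 4 parts, so with N = 334 the expected counts are:
  red: 334 × 1/4 = 83.5
  roan: 334 × 2/4 = 167
  white: 334 × 1/4 = 83.5
χ² = Σ (O − E)² / E
  red: (85 − 83.5)² / 83.5 = 0.0269
  roan: (166 − 167)² / 167 = 0.0060
  white: (83 − 83.5)² / 83.5 = 0.0030
χ² = 0.0269 + 0.0060 + 0.0030 = 0.0359 ≈ 0.036
Degrees of freedom = 3 − 1 = 2; critical value at α = 0.05 is 5.991.
Since 0.036 < 5.991, we fail to reject the null hypothesis — the data are consistent with the 1:2:1 ratio.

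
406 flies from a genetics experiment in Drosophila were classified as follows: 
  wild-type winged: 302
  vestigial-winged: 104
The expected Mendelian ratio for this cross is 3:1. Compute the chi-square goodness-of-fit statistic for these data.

0.082

Total ratio parts = 4. Expected numbers out of 406:
  wild-type winged: 406 × 3/4 = 304.5
  vestigial-winged: 406 × 1/4 = 101.5
χ² = Σ (O − E)² / E
  wild-type winged: (302 − 304.5)² / 304.5 = 0.0205
  vestigial-winged: (104 − 101.5)² / 101.5 = 0.0616
χ² = 0.0205 + 0.0616 = 0.0821 ≈ 0.082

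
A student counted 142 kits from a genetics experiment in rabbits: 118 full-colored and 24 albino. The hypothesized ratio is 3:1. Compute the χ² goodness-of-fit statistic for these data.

4.967

Under the 3:1 hypothesis (Σ ratio = 4, N = 142):
  full-colored: 142 × 3/4 = 106.5
  albino: 142 × 1/4 = 35.5
χ² = Σ (O − E)² / E
  full-colored: (118 − 106.5)² / 106.5 = 1.2418
  albino: (24 − 35.5)² / 35.5 = 3.7254
χ² = 1.2418 + 3.7254 = 4.9672 ≈ 4.967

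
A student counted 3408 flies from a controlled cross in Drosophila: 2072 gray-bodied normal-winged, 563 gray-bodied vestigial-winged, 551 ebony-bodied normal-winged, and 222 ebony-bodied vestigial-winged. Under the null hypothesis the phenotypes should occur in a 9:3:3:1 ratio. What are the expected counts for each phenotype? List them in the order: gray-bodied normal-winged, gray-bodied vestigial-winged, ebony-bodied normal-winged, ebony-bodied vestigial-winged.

1917, 639, 639, 213

Total ratio parts = 16. Expected numbers out of 3408:
  gray-bodied normal-winged: 3408 × 9/16 = 1917
  gray-bodied vestigial-winged: 3408 × 3/16 = 639
  ebony-bodied normal-winged: 3408 × 3/16 = 639
  ebony-bodied vestigial-winged: 3408 × 1/16 = 213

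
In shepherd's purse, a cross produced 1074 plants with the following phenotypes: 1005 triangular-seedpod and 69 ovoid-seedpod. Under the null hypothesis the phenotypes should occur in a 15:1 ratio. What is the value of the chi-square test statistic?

0.056

Total ratio parts = 16. Expected numbers out of 1074:
  triangular-seedpod: 1074 × 15/16 = 1006.875
  ovoid-seedpod: 1074 × 1/16 = 67.125
χ² = Σ (O − E)² / E
  triangular-seedpod: (1005 − 1006.875)² / 1006.875 = 0.0035
  ovoid-seedpod: (69 − 67.125)² / 67.125 = 0.0524
χ² = 0.0035 + 0.0524 = 0.0559 ≈ 0.056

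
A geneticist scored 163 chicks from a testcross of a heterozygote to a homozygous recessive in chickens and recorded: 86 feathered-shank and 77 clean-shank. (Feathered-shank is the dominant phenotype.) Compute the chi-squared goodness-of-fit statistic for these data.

0.497

A testcross of a heterozygote (Aa × aa) gives a 1:1 phenotypic ratio.
The 1:1 ratio has 2 parts, so with N = 163 the expected counts are:
  feathered-shank: 163 × 1/2 = 81.5
  clean-shank: 163 × 1/2 = 81.5
χ² = Σ (O − E)² / E
  feathered-shank: (86 − 81.5)² / 81.5 = 0.2485
  clean-shank: (77 − 81.5)² / 81.5 = 0.2485
χ² = 0.2485 + 0.2485 = 0.497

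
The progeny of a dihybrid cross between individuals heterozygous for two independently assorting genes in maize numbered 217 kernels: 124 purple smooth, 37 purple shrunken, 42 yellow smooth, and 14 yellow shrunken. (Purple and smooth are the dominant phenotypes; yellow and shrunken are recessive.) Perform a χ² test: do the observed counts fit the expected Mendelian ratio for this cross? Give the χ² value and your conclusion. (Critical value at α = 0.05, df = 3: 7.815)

0.421; consistent

A dihybrid F₂ with independent assortment and complete dominance at both loci gives a 9:3:3:1 phenotypic ratio.
The 9:3:3:1 ratio has 16 parts, so with N = 217 the expected counts are:
  purple smooth: 217 × 9/16 = 122.0625
  purple shrunken: 217 × 3/16 = 40.6875
  yellow smooth: 217 × 3/16 = 40.6875
  yellow shrunken: 217 × 1/16 = 13.5625
χ² = Σ (O − E)² / E
  purple smooth: (124 − 122.0625)² / 122.0625 = 0.0308
  purple shrunken: (37 − 40.6875)² / 40.6875 = 0.3342
  yellow smooth: (42 − 40.6875)² / 40.6875 = 0.0423
  yellow shrunken: (14 − 13.5625)² / 13.5625 = 0.0141
χ² = 0.0308 + 0.3342 + 0.0423 + 0.0141 = 0.4214 ≈ 0.421
Degrees of freedom = 4 − 1 = 3; critical value at α = 0.05 is 7.815.
Since 0.421 < 7.815, we fail to reject the null hypothesis — the data are consistent with the 9:3:3:1 ratio.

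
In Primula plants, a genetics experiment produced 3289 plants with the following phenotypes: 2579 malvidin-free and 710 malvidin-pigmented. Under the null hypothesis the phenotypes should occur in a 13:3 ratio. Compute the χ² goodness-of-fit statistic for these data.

Under the 13:3 hypothesis (Σ ratio = 16, N = 3289):
  malvidin-free: 3289 × 13/16 = 2672.3125
  malvidin-pigmented: 3289 × 3/16 = 616.6875
χ² = Σ (O − E)² / E
  malvidin-free: (2579 − 2672.3125)² / 2672.3125 = 3.2583
  malvidin-pigmented: (710 − 616.6875)² / 616.6875 = 14.1193
χ² = 3.2583 + 14.1193 = 17.3776 ≈ 17.378

17.378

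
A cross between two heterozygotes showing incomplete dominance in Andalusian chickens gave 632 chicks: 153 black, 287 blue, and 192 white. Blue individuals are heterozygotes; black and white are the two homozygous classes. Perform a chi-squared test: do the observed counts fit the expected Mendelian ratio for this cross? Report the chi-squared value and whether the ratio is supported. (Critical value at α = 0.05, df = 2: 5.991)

10.136; not consistent

With incomplete dominance, a heterozygote × heterozygote cross gives a 1:2:1 phenotypic ratio.
Total ratio parts = 4. Expected numbers out of 632:
  black: 632 × 1/4 = 158
  blue: 632 × 2/4 = 316
  white: 632 × 1/4 = 158
χ² = Σ (O − E)² / E
  black: (153 − 158)² / 158 = 0.1582
  blue: (287 − 316)² / 316 = 2.6614
  white: (192 − 158)² / 158 = 7.3165
χ² = 0.1582 + 2.6614 + 7.3165 = 10.1361 ≈ 10.136
Degrees of freedom = 3 − 1 = 2; critical value at α = 0.05 is 5.991.
Since 10.136 > 5.991, we reject the null hypothesis — the data do not fit the 1:2:1 ratio.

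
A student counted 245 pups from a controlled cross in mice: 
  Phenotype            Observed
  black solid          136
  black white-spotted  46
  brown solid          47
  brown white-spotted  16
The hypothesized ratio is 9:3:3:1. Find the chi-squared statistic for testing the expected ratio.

0.079

The 9:3:3:1 ratio has 16 parts, so with N = 245 the expected counts are:
  black solid: 245 × 9/16 = 137.8125
  black white-spotted: 245 × 3/16 = 45.9375
  brown solid: 245 × 3/16 = 45.9375
  brown white-spotted: 245 × 1/16 = 15.3125
χ² = Σ (O − E)² / E
  black solid: (136 − 137.8125)² / 137.8125 = 0.0238
  black white-spotted: (46 − 45.9375)² / 45.9375 = 0.0001
  brown solid: (47 − 45.9375)² / 45.9375 = 0.0246
  brown white-spotted: (16 − 15.3125)² / 15.3125 = 0.0309
χ² = 0.0238 + 0.0001 + 0.0246 + 0.0309 = 0.0794 ≈ 0.079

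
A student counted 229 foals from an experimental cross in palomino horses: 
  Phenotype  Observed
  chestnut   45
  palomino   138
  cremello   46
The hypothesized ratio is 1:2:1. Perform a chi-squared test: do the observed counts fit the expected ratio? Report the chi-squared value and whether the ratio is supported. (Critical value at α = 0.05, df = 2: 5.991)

9.655; not consistent

Under the 1:2:1 hypothesis (Σ ratio = 4, N = 229):
  chestnut: 229 × 1/4 = 57.25
  palomino: 229 × 2/4 = 114.5
  cremello: 229 × 1/4 = 57.25
χ² = Σ (O − E)² / E
  chestnut: (45 − 57.25)² / 57.25 = 2.6212
  palomino: (138 − 114.5)² / 114.5 = 4.8231
  cremello: (46 − 57.25)² / 57.25 = 2.2107
χ² = 2.6212 + 4.8231 + 2.2107 = 9.655
Degrees of freedom = 3 − 1 = 2; critical value at α = 0.05 is 5.991.
Since 9.655 > 5.991, we reject the null hypothesis — the data do not fit the 1:2:1 ratio.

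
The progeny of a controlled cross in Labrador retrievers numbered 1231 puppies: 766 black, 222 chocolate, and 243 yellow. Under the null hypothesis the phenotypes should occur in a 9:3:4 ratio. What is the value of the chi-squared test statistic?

21.775

Expected counts for N = 1231 under a 9:3:4 ratio (total parts = 16):
  black: 1231 × 9/16 = 692.4375
  chocolate: 1231 × 3/16 = 230.8125
  yellow: 1231 × 4/16 = 307.75
χ² = Σ (O − E)² / E
  black: (766 − 692.4375)² / 692.4375 = 7.8151
  chocolate: (222 − 230.8125)² / 230.8125 = 0.3365
  yellow: (243 − 307.75)² / 307.75 = 13.6233
χ² = 7.8151 + 0.3365 + 13.6233 = 21.7749 ≈ 21.775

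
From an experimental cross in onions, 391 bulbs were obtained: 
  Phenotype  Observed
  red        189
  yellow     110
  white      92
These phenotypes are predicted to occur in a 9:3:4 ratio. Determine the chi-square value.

23.049

Under the 9:3:4 hypothesis (Σ ratio = 16, N = 391):
  red: 391 × 9/16 = 219.9375
  yellow: 391 × 3/16 = 73.3125
  white: 391 × 4/16 = 97.75
χ² = Σ (O − E)² / E
  red: (189 − 219.9375)² / 219.9375 = 4.3518
  yellow: (110 − 73.3125)² / 73.3125 = 18.3594
  white: (92 − 97.75)² / 97.75 = 0.3382
χ² = 4.3518 + 18.3594 + 0.3382 = 23.0494 ≈ 23.049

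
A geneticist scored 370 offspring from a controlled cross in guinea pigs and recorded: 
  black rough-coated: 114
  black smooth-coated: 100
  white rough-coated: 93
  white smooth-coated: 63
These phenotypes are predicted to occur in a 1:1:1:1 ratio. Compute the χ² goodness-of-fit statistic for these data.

15.016

The 1:1:1:1 ratio has 4 parts, so with N = 370 the expected counts are:
  black rough-coated: 370 × 1/4 = 92.5
  black smooth-coated: 370 × 1/4 = 92.5
  white rough-coated: 370 × 1/4 = 92.5
  white smooth-coated: 370 × 1/4 = 92.5
χ² = Σ (O − E)² / E
  black rough-coated: (114 − 92.5)² / 92.5 = 4.9973
  black smooth-coated: (100 − 92.5)² / 92.5 = 0.6081
  white rough-coated: (93 − 92.5)² / 92.5 = 0.0027
  white smooth-coated: (63 − 92.5)² / 92.5 = 9.4081
χ² = 4.9973 + 0.6081 + 0.0027 + 9.4081 = 15.0162 ≈ 15.016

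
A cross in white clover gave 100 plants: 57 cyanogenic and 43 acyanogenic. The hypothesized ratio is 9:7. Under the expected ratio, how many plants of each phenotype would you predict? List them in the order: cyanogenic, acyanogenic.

56.25, 43.75

Under the 9:7 hypothesis (Σ ratio = 16, N = 100):
  cyanogenic: 100 × 9/16 = 56.25
  acyanogenic: 100 × 7/16 = 43.75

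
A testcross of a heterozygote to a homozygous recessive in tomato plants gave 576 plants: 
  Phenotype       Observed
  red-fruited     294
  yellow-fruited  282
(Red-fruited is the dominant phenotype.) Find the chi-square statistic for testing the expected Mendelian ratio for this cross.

A testcross of a heterozygote (Aa × aa) gives a 1:1 phenotypic ratio.
Total ratio parts = 2. Expected numbers out of 576:
  red-fruited: 576 × 1/2 = 288
  yellow-fruited: 576 × 1/2 = 288
χ² = Σ (O − E)² / E
  red-fruited: (294 − 288)² / 288 = 0.1250
  yellow-fruited: (282 − 288)² / 288 = 0.1250
χ² = 0.1250 + 0.1250 = 0.250

0.250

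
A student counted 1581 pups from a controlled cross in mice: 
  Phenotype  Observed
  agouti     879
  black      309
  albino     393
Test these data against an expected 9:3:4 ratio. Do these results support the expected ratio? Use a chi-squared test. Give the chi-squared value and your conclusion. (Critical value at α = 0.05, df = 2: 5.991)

Total ratio parts = 16. Expected numbers out of 1581:
  agouti: 1581 × 9/16 = 889.3125
  black: 1581 × 3/16 = 296.4375
  albino: 1581 × 4/16 = 395.25
χ² = Σ (O − E)² / E
  agouti: (879 − 889.3125)² / 889.3125 = 0.1196
  black: (309 − 296.4375)² / 296.4375 = 0.5324
  albino: (393 − 395.25)² / 395.25 = 0.0128
χ² = 0.1196 + 0.5324 + 0.0128 = 0.6648 ≈ 0.665
Degrees of freedom = 3 − 1 = 2; critical value at α = 0.05 is 5.991.
Since 0.665 < 5.991, we fail to reject the null hypothesis — the data are consistent with the 9:3:4 ratio.

0.665; consistent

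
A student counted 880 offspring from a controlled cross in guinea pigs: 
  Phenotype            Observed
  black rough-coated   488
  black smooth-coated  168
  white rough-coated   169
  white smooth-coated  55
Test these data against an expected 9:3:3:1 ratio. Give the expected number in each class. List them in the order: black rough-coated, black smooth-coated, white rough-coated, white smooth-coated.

Total ratio parts = 16. Expected numbers out of 880:
  black rough-coated: 880 × 9/16 = 495
  black smooth-coated: 880 × 3/16 = 165
  white rough-coated: 880 × 3/16 = 165
  white smooth-coated: 880 × 1/16 = 55

495, 165, 165, 55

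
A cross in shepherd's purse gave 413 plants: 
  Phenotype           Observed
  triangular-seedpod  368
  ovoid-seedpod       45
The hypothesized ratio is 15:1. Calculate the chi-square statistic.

15.214

Total ratio parts = 16. Expected numbers out of 413:
  triangular-seedpod: 413 × 15/16 = 387.1875
  ovoid-seedpod: 413 × 1/16 = 25.8125
χ² = Σ (O − E)² / E
  triangular-seedpod: (368 − 387.1875)² / 387.1875 = 0.9509
  ovoid-seedpod: (45 − 25.8125)² / 25.8125 = 14.2629
χ² = 0.9509 + 14.2629 = 15.2138 ≈ 15.214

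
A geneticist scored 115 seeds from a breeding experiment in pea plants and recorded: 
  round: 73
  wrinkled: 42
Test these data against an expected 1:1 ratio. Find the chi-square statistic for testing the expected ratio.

8.357

Expected counts for N = 115 under a 1:1 ratio (total parts = 2):
  round: 115 × 1/2 = 57.5
  wrinkled: 115 × 1/2 = 57.5
χ² = Σ (O − E)² / E
  round: (73 − 57.5)² / 57.5 = 4.1783
  wrinkled: (42 − 57.5)² / 57.5 = 4.1783
χ² = 4.1783 + 4.1783 = 8.3566 ≈ 8.357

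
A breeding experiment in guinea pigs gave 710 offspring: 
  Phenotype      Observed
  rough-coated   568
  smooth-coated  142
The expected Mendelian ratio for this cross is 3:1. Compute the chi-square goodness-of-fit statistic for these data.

9.467

Total ratio parts = 4. Expected numbers out of 710:
  rough-coated: 710 × 3/4 = 532.5
  smooth-coated: 710 × 1/4 = 177.5
χ² = Σ (O − E)² / E
  rough-coated: (568 − 532.5)² / 532.5 = 2.3667
  smooth-coated: (142 − 177.5)² / 177.5 = 7.1000
χ² = 2.3667 + 7.1000 = 9.4667 ≈ 9.467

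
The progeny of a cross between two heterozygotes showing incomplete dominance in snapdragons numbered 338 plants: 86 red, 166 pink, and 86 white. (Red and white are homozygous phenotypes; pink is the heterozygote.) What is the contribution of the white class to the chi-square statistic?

With incomplete dominance, a heterozygote × heterozygote cross gives a 1:2:1 phenotypic ratio.
Expected counts for N = 338 under a 1:2:1 ratio (total parts = 4):
  red: 338 × 1/4 = 84.5
  pink: 338 × 2/4 = 169
  white: 338 × 1/4 = 84.5
Contribution of white: (86 − 84.5)² / 84.5 = 0.0266

0.027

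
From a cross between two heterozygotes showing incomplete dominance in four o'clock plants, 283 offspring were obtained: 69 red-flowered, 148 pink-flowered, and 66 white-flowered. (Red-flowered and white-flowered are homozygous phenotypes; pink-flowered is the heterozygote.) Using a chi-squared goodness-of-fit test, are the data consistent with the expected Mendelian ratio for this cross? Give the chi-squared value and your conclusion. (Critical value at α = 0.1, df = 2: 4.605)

With incomplete dominance, a heterozygote × heterozygote cross gives a 1:2:1 phenotypic ratio.
Expected counts for N = 283 under a 1:2:1 ratio (total parts = 4):
  red-flowered: 283 × 1/4 = 70.75
  pink-flowered: 283 × 2/4 = 141.5
  white-flowered: 283 × 1/4 = 70.75
χ² = Σ (O − E)² / E
  red-flowered: (69 − 70.75)² / 70.75 = 0.0433
  pink-flowered: (148 − 141.5)² / 141.5 = 0.2986
  white-flowered: (66 − 70.75)² / 70.75 = 0.3189
χ² = 0.0433 + 0.2986 + 0.3189 = 0.6608 ≈ 0.661
Degrees of freedom = 3 − 1 = 2; critical value at α = 0.1 is 4.605.
Since 0.661 < 4.605, we fail to reject the null hypothesis — the data are consistent with the 1:2:1 ratio.

0.661; consistent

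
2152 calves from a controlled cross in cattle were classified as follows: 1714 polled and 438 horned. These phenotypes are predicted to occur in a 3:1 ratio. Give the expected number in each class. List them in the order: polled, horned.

The 3:1 ratio has 4 parts, so with N = 2152 the expected counts are:
  polled: 2152 × 3/4 = 1614
  horned: 2152 × 1/4 = 538

1614, 538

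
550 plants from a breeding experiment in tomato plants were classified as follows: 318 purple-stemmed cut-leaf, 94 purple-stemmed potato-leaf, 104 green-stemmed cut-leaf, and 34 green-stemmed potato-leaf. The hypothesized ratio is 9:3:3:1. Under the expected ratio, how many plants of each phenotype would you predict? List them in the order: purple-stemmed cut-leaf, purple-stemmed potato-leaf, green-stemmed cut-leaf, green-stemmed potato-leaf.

309.375, 103.125, 103.125, 34.375

Total ratio parts = 16. Expected numbers out of 550:
  purple-stemmed cut-leaf: 550 × 9/16 = 309.375
  purple-stemmed potato-leaf: 550 × 3/16 = 103.125
  green-stemmed cut-leaf: 550 × 3/16 = 103.125
  green-stemmed potato-leaf: 550 × 1/16 = 34.375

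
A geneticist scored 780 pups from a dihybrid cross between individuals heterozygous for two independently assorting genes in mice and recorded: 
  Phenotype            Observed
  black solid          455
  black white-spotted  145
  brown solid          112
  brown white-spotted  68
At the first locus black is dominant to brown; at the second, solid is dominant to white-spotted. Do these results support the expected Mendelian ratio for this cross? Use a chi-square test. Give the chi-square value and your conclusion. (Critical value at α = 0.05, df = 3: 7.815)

16.235; not consistent

A dihybrid F₂ with independent assortment and complete dominance at both loci gives a 9:3:3:1 phenotypic ratio.
Under the 9:3:3:1 hypothesis (Σ ratio = 16, N = 780):
  black solid: 780 × 9/16 = 438.75
  black white-spotted: 780 × 3/16 = 146.25
  brown solid: 780 × 3/16 = 146.25
  brown white-spotted: 780 × 1/16 = 48.75
χ² = Σ (O − E)² / E
  black solid: (455 − 438.75)² / 438.75 = 0.6019
  black white-spotted: (145 − 146.25)² / 146.25 = 0.0107
  brown solid: (112 − 146.25)² / 146.25 = 8.0209
  brown white-spotted: (68 − 48.75)² / 48.75 = 7.6013
χ² = 0.6019 + 0.0107 + 8.0209 + 7.6013 = 16.2348 ≈ 16.235
Degrees of freedom = 4 − 1 = 3; critical value at α = 0.05 is 7.815.
Since 16.235 > 7.815, we reject the null hypothesis — the data do not fit the 9:3:3:1 ratio.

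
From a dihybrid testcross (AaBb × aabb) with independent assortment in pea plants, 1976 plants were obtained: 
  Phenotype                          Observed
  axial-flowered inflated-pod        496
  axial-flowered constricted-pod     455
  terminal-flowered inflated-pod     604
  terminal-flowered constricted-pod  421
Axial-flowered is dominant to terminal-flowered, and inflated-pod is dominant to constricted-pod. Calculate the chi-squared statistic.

A dihybrid testcross with independent assortment gives a 1:1:1:1 ratio.
Expected counts for N = 1976 under a 1:1:1:1 ratio (total parts = 4):
  axial-flowered inflated-pod: 1976 × 1/4 = 494
  axial-flowered constricted-pod: 1976 × 1/4 = 494
  terminal-flowered inflated-pod: 1976 × 1/4 = 494
  terminal-flowered constricted-pod: 1976 × 1/4 = 494
χ² = Σ (O − E)² / E
  axial-flowered inflated-pod: (496 − 494)² / 494 = 0.0081
  axial-flowered constricted-pod: (455 − 494)² / 494 = 3.0789
  terminal-flowered inflated-pod: (604 − 494)² / 494 = 24.4939
  terminal-flowered constricted-pod: (421 − 494)² / 494 = 10.7874
χ² = 0.0081 + 3.0789 + 24.4939 + 10.7874 = 38.3683 ≈ 38.368

38.368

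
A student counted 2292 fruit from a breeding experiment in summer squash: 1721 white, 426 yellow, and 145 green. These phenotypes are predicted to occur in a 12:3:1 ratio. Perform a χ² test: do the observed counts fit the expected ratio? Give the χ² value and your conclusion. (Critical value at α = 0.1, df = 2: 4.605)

0.056; consistent

Total ratio parts = 16. Expected numbers out of 2292:
  white: 2292 × 12/16 = 1719
  yellow: 2292 × 3/16 = 429.75
  green: 2292 × 1/16 = 143.25
χ² = Σ (O − E)² / E
  white: (1721 − 1719)² / 1719 = 0.0023
  yellow: (426 − 429.75)² / 429.75 = 0.0327
  green: (145 − 143.25)² / 143.25 = 0.0214
χ² = 0.0023 + 0.0327 + 0.0214 = 0.0564 ≈ 0.056
Degrees of freedom = 3 − 1 = 2; critical value at α = 0.1 is 4.605.
Since 0.056 < 4.605, we fail to reject the null hypothesis — the data are consistent with the 12:3:1 ratio.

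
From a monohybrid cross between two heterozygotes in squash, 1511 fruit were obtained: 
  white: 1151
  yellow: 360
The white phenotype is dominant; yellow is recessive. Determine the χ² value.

For a monohybrid cross between heterozygotes with complete dominance, the expected phenotypic ratio is 3:1.
The 3:1 ratio has 4 parts, so with N = 1511 the expected counts are:
  white: 1511 × 3/4 = 1133.25
  yellow: 1511 × 1/4 = 377.75
χ² = Σ (O − E)² / E
  white: (1151 − 1133.25)² / 1133.25 = 0.2780
  yellow: (360 − 377.75)² / 377.75 = 0.8341
χ² = 0.2780 + 0.8341 = 1.1121 ≈ 1.112

1.112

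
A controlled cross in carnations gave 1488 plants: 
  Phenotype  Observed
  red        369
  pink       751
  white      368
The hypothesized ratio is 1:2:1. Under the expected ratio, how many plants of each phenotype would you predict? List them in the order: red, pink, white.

The 1:2:1 ratio has 4 parts, so with N = 1488 the expected counts are:
  red: 1488 × 1/4 = 372
  pink: 1488 × 2/4 = 744
  white: 1488 × 1/4 = 372

372, 744, 372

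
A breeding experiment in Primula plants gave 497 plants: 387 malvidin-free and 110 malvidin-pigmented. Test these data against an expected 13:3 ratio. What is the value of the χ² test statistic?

3.733

Under the 13:3 hypothesis (Σ ratio = 16, N = 497):
  malvidin-free: 497 × 13/16 = 403.8125
  malvidin-pigmented: 497 × 3/16 = 93.1875
χ² = Σ (O − E)² / E
  malvidin-free: (387 − 403.8125)² / 403.8125 = 0.7000
  malvidin-pigmented: (110 − 93.1875)² / 93.1875 = 3.0332
χ² = 0.7000 + 3.0332 = 3.7332 ≈ 3.733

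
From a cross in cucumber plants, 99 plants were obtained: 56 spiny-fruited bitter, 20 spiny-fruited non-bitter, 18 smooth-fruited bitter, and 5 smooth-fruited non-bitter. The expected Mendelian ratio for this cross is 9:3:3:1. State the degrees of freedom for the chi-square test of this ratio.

A goodness-of-fit test with 4 phenotype classes has df = 4 − 1 = 3.

3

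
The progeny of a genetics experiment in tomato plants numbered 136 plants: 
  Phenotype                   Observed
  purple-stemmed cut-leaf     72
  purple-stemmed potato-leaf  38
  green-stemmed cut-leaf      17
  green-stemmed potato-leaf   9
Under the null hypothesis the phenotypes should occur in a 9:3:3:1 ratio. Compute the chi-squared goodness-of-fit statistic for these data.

9.255

Total ratio parts = 16. Expected numbers out of 136:
  purple-stemmed cut-leaf: 136 × 9/16 = 76.5
  purple-stemmed potato-leaf: 136 × 3/16 = 25.5
  green-stemmed cut-leaf: 136 × 3/16 = 25.5
  green-stemmed potato-leaf: 136 × 1/16 = 8.5
χ² = Σ (O − E)² / E
  purple-stemmed cut-leaf: (72 − 76.5)² / 76.5 = 0.2647
  purple-stemmed potato-leaf: (38 − 25.5)² / 25.5 = 6.1275
  green-stemmed cut-leaf: (17 − 25.5)² / 25.5 = 2.8333
  green-stemmed potato-leaf: (9 − 8.5)² / 8.5 = 0.0294
χ² = 0.2647 + 6.1275 + 2.8333 + 0.0294 = 9.2549 ≈ 9.255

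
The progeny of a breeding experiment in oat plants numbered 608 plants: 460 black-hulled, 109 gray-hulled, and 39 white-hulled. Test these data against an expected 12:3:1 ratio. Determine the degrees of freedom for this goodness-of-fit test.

2

A goodness-of-fit test with 3 phenotype classes has df = 3 − 1 = 2.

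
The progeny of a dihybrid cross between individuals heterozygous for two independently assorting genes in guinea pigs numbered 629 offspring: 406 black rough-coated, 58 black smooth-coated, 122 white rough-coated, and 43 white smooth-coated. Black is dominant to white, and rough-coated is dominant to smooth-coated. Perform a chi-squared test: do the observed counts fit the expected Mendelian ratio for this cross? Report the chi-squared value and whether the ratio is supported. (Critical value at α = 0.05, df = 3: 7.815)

A dihybrid F₂ with independent assortment and complete dominance at both loci gives a 9:3:3:1 phenotypic ratio.
Expected counts for N = 629 under a 9:3:3:1 ratio (total parts = 16):
  black rough-coated: 629 × 9/16 = 353.8125
  black smooth-coated: 629 × 3/16 = 117.9375
  white rough-coated: 629 × 3/16 = 117.9375
  white smooth-coated: 629 × 1/16 = 39.3125
χ² = Σ (O − E)² / E
  black rough-coated: (406 − 353.8125)² / 353.8125 = 7.6977
  black smooth-coated: (58 − 117.9375)² / 117.9375 = 30.4611
  white rough-coated: (122 − 117.9375)² / 117.9375 = 0.1399
  white smooth-coated: (43 − 39.3125)² / 39.3125 = 0.3459
χ² = 7.6977 + 30.4611 + 0.1399 + 0.3459 = 38.6446 ≈ 38.645
Degrees of freedom = 4 − 1 = 3; critical value at α = 0.05 is 7.815.
Since 38.645 > 7.815, we reject the null hypothesis — the data do not fit the 9:3:3:1 ratio.

38.645; not consistent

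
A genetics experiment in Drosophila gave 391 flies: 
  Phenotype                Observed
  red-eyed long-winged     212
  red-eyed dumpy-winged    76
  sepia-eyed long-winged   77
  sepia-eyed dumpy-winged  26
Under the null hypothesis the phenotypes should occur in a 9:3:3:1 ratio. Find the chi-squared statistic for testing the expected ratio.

0.670

Under the 9:3:3:1 hypothesis (Σ ratio = 16, N = 391):
  red-eyed long-winged: 391 × 9/16 = 219.9375
  red-eyed dumpy-winged: 391 × 3/16 = 73.3125
  sepia-eyed long-winged: 391 × 3/16 = 73.3125
  sepia-eyed dumpy-winged: 391 × 1/16 = 24.4375
χ² = Σ (O − E)² / E
  red-eyed long-winged: (212 − 219.9375)² / 219.9375 = 0.2865
  red-eyed dumpy-winged: (76 − 73.3125)² / 73.3125 = 0.0985
  sepia-eyed long-winged: (77 − 73.3125)² / 73.3125 = 0.1855
  sepia-eyed dumpy-winged: (26 − 24.4375)² / 24.4375 = 0.0999
χ² = 0.2865 + 0.0985 + 0.1855 + 0.0999 = 0.6704 ≈ 0.670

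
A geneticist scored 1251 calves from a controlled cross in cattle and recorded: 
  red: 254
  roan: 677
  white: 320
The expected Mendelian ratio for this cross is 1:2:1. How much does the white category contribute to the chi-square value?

0.168

Expected counts for N = 1251 under a 1:2:1 ratio (total parts = 4):
  red: 1251 × 1/4 = 312.75
  roan: 1251 × 2/4 = 625.5
  white: 1251 × 1/4 = 312.75
Contribution of white: (320 − 312.75)² / 312.75 = 0.1681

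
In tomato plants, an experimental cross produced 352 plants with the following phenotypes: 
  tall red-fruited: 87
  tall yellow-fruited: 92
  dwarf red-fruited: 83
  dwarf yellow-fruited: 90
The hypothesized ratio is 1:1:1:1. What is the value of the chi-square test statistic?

The 1:1:1:1 ratio has 4 parts, so with N = 352 the expected counts are:
  tall red-fruited: 352 × 1/4 = 88
  tall yellow-fruited: 352 × 1/4 = 88
  dwarf red-fruited: 352 × 1/4 = 88
  dwarf yellow-fruited: 352 × 1/4 = 88
χ² = Σ (O − E)² / E
  tall red-fruited: (87 − 88)² / 88 = 0.0114
  tall yellow-fruited: (92 − 88)² / 88 = 0.1818
  dwarf red-fruited: (83 − 88)² / 88 = 0.2841
  dwarf yellow-fruited: (90 − 88)² / 88 = 0.0455
χ² = 0.0114 + 0.1818 + 0.2841 + 0.0455 = 0.5228 ≈ 0.523

0.523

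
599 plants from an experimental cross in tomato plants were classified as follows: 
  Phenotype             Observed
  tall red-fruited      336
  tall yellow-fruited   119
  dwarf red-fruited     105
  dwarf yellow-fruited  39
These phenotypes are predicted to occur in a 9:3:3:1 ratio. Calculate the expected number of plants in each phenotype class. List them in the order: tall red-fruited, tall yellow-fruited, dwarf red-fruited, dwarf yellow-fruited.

Under the 9:3:3:1 hypothesis (Σ ratio = 16, N = 599):
  tall red-fruited: 599 × 9/16 = 336.9375
  tall yellow-fruited: 599 × 3/16 = 112.3125
  dwarf red-fruited: 599 × 3/16 = 112.3125
  dwarf yellow-fruited: 599 × 1/16 = 37.4375

336.9375, 112.3125, 112.3125, 37.4375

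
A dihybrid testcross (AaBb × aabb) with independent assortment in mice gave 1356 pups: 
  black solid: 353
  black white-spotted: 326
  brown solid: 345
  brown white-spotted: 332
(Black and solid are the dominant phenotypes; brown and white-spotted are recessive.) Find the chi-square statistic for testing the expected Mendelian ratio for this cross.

A dihybrid testcross with independent assortment gives a 1:1:1:1 ratio.
Under the 1:1:1:1 hypothesis (Σ ratio = 4, N = 1356):
  black solid: 1356 × 1/4 = 339
  black white-spotted: 1356 × 1/4 = 339
  brown solid: 1356 × 1/4 = 339
  brown white-spotted: 1356 × 1/4 = 339
χ² = Σ (O − E)² / E
  black solid: (353 − 339)² / 339 = 0.5782
  black white-spotted: (326 − 339)² / 339 = 0.4985
  brown solid: (345 − 339)² / 339 = 0.1062
  brown white-spotted: (332 − 339)² / 339 = 0.1445
χ² = 0.5782 + 0.4985 + 0.1062 + 0.1445 = 1.3274 ≈ 1.327

1.327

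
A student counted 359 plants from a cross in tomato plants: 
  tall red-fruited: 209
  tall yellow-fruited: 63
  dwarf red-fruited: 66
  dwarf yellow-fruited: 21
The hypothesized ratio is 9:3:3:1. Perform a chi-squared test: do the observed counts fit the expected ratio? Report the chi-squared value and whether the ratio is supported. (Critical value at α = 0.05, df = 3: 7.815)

0.641; consistent

Expected counts for N = 359 under a 9:3:3:1 ratio (total parts = 16):
  tall red-fruited: 359 × 9/16 = 201.9375
  tall yellow-fruited: 359 × 3/16 = 67.3125
  dwarf red-fruited: 359 × 3/16 = 67.3125
  dwarf yellow-fruited: 359 × 1/16 = 22.4375
χ² = Σ (O − E)² / E
  tall red-fruited: (209 − 201.9375)² / 201.9375 = 0.2470
  tall yellow-fruited: (63 − 67.3125)² / 67.3125 = 0.2763
  dwarf red-fruited: (66 − 67.3125)² / 67.3125 = 0.0256
  dwarf yellow-fruited: (21 − 22.4375)² / 22.4375 = 0.0921
χ² = 0.2470 + 0.2763 + 0.0256 + 0.0921 = 0.641
Degrees of freedom = 4 − 1 = 3; critical value at α = 0.05 is 7.815.
Since 0.641 < 7.815, we fail to reject the null hypothesis — the data are consistent with the 9:3:3:1 ratio.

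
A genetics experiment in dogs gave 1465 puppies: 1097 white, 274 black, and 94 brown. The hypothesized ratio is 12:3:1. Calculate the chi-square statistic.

Expected counts for N = 1465 under a 12:3:1 ratio (total parts = 16):
  white: 1465 × 12/16 = 1098.75
  black: 1465 × 3/16 = 274.6875
  brown: 1465 × 1/16 = 91.5625
χ² = Σ (O − E)² / E
  white: (1097 − 1098.75)² / 1098.75 = 0.0028
  black: (274 − 274.6875)² / 274.6875 = 0.0017
  brown: (94 − 91.5625)² / 91.5625 = 0.0649
χ² = 0.0028 + 0.0017 + 0.0649 = 0.0694 ≈ 0.069

0.069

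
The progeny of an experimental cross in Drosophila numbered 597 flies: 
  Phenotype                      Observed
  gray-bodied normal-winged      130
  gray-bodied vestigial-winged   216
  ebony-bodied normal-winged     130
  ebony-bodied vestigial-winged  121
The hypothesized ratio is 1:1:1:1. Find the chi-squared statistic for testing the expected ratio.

40.166

Expected counts for N = 597 under a 1:1:1:1 ratio (total parts = 4):
  gray-bodied normal-winged: 597 × 1/4 = 149.25
  gray-bodied vestigial-winged: 597 × 1/4 = 149.25
  ebony-bodied normal-winged: 597 × 1/4 = 149.25
  ebony-bodied vestigial-winged: 597 × 1/4 = 149.25
χ² = Σ (O − E)² / E
  gray-bodied normal-winged: (130 − 149.25)² / 149.25 = 2.4828
  gray-bodied vestigial-winged: (216 − 149.25)² / 149.25 = 29.8530
  ebony-bodied normal-winged: (130 − 149.25)² / 149.25 = 2.4828
  ebony-bodied vestigial-winged: (121 − 149.25)² / 149.25 = 5.3472
χ² = 2.4828 + 29.8530 + 2.4828 + 5.3472 = 40.1658 ≈ 40.166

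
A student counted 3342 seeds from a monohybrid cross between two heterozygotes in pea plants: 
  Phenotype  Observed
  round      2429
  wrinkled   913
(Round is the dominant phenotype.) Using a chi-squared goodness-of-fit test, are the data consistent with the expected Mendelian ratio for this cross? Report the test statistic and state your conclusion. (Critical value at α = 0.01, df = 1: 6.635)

9.585; not consistent

For a monohybrid cross between heterozygotes with complete dominance, the expected phenotypic ratio is 3:1.
Under the 3:1 hypothesis (Σ ratio = 4, N = 3342):
  round: 3342 × 3/4 = 2506.5
  wrinkled: 3342 × 1/4 = 835.5
χ² = Σ (O − E)² / E
  round: (2429 − 2506.5)² / 2506.5 = 2.3963
  wrinkled: (913 − 835.5)² / 835.5 = 7.1888
χ² = 2.3963 + 7.1888 = 9.5851 ≈ 9.585
Degrees of freedom = 2 − 1 = 1; critical value at α = 0.01 is 6.635.
Since 9.585 > 6.635, we reject the null hypothesis — the data do not fit the 3:1 ratio.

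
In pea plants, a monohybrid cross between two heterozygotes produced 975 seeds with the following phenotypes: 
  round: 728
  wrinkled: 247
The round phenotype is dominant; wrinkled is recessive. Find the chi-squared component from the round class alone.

0.014

For a monohybrid cross between heterozygotes with complete dominance, the expected phenotypic ratio is 3:1.
Expected counts for N = 975 under a 3:1 ratio (total parts = 4):
  round: 975 × 3/4 = 731.25
  wrinkled: 975 × 1/4 = 243.75
Contribution of round: (728 − 731.25)² / 731.25 = 0.0144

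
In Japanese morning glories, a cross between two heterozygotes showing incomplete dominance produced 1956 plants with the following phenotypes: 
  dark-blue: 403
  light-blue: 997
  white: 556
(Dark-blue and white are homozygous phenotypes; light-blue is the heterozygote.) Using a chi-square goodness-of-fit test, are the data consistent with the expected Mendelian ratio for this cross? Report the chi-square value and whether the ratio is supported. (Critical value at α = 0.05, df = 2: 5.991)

With incomplete dominance, a heterozygote × heterozygote cross gives a 1:2:1 phenotypic ratio.
Under the 1:2:1 hypothesis (Σ ratio = 4, N = 1956):
  dark-blue: 1956 × 1/4 = 489
  light-blue: 1956 × 2/4 = 978
  white: 1956 × 1/4 = 489
χ² = Σ (O − E)² / E
  dark-blue: (403 − 489)² / 489 = 15.1247
  light-blue: (997 − 978)² / 978 = 0.3691
  white: (556 − 489)² / 489 = 9.1800
χ² = 15.1247 + 0.3691 + 9.1800 = 24.6738 ≈ 24.674
Degrees of freedom = 3 − 1 = 2; critical value at α = 0.05 is 5.991.
Since 24.674 > 5.991, we reject the null hypothesis — the data do not fit the 1:2:1 ratio.

24.674; not consistent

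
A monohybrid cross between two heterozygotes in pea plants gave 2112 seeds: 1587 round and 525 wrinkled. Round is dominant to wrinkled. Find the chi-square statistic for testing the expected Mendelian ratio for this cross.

0.023

For a monohybrid cross between heterozygotes with complete dominance, the expected phenotypic ratio is 3:1.
The 3:1 ratio has 4 parts, so with N = 2112 the expected counts are:
  round: 2112 × 3/4 = 1584
  wrinkled: 2112 × 1/4 = 528
χ² = Σ (O − E)² / E
  round: (1587 − 1584)² / 1584 = 0.0057
  wrinkled: (525 − 528)² / 528 = 0.0170
χ² = 0.0057 + 0.0170 = 0.0227 ≈ 0.023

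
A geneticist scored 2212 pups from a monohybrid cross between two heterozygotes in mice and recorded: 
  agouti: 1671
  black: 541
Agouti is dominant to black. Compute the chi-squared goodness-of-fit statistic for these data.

For a monohybrid cross between heterozygotes with complete dominance, the expected phenotypic ratio is 3:1.
Expected counts for N = 2212 under a 3:1 ratio (total parts = 4):
  agouti: 2212 × 3/4 = 1659
  black: 2212 × 1/4 = 553
χ² = Σ (O − E)² / E
  agouti: (1671 − 1659)² / 1659 = 0.0868
  black: (541 − 553)² / 553 = 0.2604
χ² = 0.0868 + 0.2604 = 0.3472 ≈ 0.347

0.347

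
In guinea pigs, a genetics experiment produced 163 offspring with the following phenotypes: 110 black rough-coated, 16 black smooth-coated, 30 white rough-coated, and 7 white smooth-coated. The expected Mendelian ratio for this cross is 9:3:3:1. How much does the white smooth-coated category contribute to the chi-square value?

0.997

The 9:3:3:1 ratio has 16 parts, so with N = 163 the expected counts are:
  black rough-coated: 163 × 9/16 = 91.6875
  black smooth-coated: 163 × 3/16 = 30.5625
  white rough-coated: 163 × 3/16 = 30.5625
  white smooth-coated: 163 × 1/16 = 10.1875
Contribution of white smooth-coated: (7 − 10.1875)² / 10.1875 = 0.9973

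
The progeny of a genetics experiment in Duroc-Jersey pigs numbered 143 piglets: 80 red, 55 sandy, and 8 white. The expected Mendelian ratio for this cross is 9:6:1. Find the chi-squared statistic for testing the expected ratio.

0.136

Under the 9:6:1 hypothesis (Σ ratio = 16, N = 143):
  red: 143 × 9/16 = 80.4375
  sandy: 143 × 6/16 = 53.625
  white: 143 × 1/16 = 8.9375
χ² = Σ (O − E)² / E
  red: (80 − 80.4375)² / 80.4375 = 0.0024
  sandy: (55 − 53.625)² / 53.625 = 0.0353
  white: (8 − 8.9375)² / 8.9375 = 0.0983
χ² = 0.0024 + 0.0353 + 0.0983 = 0.136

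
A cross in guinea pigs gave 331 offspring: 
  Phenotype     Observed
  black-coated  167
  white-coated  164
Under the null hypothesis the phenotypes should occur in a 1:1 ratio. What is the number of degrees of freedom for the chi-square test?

A goodness-of-fit test with 2 phenotype classes has df = 2 − 1 = 1.

1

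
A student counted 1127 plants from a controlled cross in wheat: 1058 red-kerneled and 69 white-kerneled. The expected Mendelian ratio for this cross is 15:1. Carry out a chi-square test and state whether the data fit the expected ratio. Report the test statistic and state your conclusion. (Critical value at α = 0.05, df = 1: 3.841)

0.031; consistent

Expected counts for N = 1127 under a 15:1 ratio (total parts = 16):
  red-kerneled: 1127 × 15/16 = 1056.5625
  white-kerneled: 1127 × 1/16 = 70.4375
χ² = Σ (O − E)² / E
  red-kerneled: (1058 − 1056.5625)² / 1056.5625 = 0.0020
  white-kerneled: (69 − 70.4375)² / 70.4375 = 0.0293
χ² = 0.0020 + 0.0293 = 0.0313 ≈ 0.031
Degrees of freedom = 2 − 1 = 1; critical value at α = 0.05 is 3.841.
Since 0.031 < 3.841, we fail to reject the null hypothesis — the data are consistent with the 15:1 ratio.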